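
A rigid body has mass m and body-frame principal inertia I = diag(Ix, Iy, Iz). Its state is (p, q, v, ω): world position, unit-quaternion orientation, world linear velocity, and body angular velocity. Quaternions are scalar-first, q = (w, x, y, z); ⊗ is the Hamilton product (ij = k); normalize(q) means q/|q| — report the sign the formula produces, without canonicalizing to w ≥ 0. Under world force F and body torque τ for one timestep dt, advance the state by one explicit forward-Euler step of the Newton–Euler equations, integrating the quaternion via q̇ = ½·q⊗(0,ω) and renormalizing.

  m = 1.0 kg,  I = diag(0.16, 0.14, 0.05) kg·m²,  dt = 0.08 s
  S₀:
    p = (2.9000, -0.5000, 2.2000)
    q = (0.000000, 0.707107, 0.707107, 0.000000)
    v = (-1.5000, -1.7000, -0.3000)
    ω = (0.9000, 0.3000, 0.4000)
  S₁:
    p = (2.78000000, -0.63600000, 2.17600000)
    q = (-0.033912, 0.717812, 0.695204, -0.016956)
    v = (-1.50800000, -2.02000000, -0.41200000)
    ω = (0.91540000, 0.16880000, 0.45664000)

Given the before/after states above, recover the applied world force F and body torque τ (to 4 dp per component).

F = (-0.1000, -4.0000, -1.4000)
τ = (0.0200, -0.1900, 0.0300)

velocity change Δv = (-0.00800000, -0.32000000, -0.11200000)
F = m·Δv/dt = (-0.1000, -4.0000, -1.4000)
ω₁ − ω₀ = (0.01540000, -0.13120000, 0.05664000)
τ = I·(Δω/dt) + ω₀×(Iω₀) = (0.0200, -0.1900, 0.0300)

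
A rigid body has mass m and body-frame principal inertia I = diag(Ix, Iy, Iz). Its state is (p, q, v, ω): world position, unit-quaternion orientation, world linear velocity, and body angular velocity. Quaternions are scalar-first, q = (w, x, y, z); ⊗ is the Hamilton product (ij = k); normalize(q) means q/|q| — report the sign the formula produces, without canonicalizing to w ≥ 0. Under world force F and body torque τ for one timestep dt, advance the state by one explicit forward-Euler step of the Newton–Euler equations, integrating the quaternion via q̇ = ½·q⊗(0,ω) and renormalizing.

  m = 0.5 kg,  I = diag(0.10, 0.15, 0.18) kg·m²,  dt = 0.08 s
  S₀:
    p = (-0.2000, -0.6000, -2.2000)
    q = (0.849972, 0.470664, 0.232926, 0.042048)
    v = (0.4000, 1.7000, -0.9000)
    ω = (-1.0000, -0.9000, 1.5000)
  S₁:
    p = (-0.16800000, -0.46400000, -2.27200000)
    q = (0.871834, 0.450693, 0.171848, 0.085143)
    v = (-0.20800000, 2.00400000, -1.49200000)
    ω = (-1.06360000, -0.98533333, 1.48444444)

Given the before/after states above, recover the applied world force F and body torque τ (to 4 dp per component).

F = (-3.8000, 1.9000, -3.7000)
τ = (-0.1200, -0.0400, 0.0100)

v₁ − v₀ = (-0.60800000, 0.30400000, -0.59200000)
F = m·Δv/dt = (-3.8000, 1.9000, -3.7000)
Δω = ω₁−ω₀ = (-0.06360000, -0.08533333, -0.01555556)
ω₀×(Iω₀) = (-0.0405, 0.1200, 0.0450)
I·α + gyro = (-0.1200, -0.0400, 0.0100)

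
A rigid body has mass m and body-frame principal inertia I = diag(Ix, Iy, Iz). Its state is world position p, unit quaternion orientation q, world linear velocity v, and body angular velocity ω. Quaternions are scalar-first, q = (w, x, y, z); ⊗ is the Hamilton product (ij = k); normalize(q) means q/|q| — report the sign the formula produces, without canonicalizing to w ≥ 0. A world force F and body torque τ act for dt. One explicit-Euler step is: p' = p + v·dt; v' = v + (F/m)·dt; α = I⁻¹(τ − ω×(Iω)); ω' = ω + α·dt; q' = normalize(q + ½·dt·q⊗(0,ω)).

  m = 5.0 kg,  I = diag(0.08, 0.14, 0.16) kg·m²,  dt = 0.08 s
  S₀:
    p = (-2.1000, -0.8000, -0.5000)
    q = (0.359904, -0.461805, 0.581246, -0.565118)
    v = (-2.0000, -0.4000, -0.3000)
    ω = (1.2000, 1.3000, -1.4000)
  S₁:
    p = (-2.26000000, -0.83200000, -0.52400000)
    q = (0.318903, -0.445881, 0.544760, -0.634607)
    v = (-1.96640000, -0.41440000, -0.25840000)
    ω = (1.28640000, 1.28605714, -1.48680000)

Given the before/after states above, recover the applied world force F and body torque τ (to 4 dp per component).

F = (2.1000, -0.9000, 2.6000)
τ = (0.0500, 0.1100, -0.0800)

v₁ − v₀ = (0.03360000, -0.01440000, 0.04160000)
m·(v₁−v₀)/dt = (2.1000, -0.9000, 2.6000)
rate change Δω = (0.08640000, -0.01394286, -0.08680000)
applied torque τ = (0.0500, 0.1100, -0.0800)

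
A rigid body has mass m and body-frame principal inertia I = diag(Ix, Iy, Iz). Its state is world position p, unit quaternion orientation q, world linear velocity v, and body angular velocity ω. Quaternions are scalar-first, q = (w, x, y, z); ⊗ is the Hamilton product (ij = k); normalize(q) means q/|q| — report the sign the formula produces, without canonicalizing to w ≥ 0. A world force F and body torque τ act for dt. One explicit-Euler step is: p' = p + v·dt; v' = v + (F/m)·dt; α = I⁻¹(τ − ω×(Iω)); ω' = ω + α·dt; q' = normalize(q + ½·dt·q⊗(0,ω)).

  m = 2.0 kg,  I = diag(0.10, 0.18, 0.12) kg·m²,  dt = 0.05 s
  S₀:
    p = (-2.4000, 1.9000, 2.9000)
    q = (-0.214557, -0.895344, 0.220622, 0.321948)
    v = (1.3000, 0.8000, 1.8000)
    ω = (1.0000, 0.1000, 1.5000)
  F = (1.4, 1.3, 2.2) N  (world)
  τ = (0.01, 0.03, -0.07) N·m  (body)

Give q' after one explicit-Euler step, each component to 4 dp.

Hamilton product q⊗(0,ω) = (0.3903598, 0.0841812, 1.6435083, -0.6319919)
updated quaternion q' = (-0.2046, -0.8923, 0.2614, 0.3058)

q' = (-0.2046, -0.8923, 0.2614, 0.3058)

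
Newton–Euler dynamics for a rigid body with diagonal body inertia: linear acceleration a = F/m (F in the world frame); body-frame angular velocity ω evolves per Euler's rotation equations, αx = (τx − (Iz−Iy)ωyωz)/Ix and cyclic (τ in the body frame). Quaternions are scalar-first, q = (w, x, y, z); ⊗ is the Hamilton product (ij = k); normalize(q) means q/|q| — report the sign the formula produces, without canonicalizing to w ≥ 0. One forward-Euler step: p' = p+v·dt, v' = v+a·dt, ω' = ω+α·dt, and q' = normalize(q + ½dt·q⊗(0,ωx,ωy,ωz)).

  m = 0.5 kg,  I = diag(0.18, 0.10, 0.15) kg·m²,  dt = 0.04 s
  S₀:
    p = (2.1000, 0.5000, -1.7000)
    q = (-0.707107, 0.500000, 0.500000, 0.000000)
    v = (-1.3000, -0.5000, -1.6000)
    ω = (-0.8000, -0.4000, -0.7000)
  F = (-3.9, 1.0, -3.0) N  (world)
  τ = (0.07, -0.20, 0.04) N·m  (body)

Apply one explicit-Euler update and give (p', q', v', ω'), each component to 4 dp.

p' = (2.0480, 0.4800, -1.7640)
q' = (-0.6949, 0.5042, 0.5125, 0.0139)
v' = (-1.6120, -0.4200, -1.8400)
ω' = (-0.7876, -0.4867, -0.6825)

precession coupling ω×(Iω) = (0.0140, 0.0168, -0.0256)
angular accel α = (0.3111, -2.1680, 0.4373)
ω' = ω + α·dt = (-0.7876, -0.4867, -0.6825)
Hamilton product q⊗(0,ω) = (0.6000000, 0.2156856, 0.6328428, 0.6949749)
updated quaternion q' = (-0.6949, 0.5042, 0.5125, 0.0139)
a = (-7.8000, 2.0000, -6.0000)
p + v·dt = (2.0480, 0.4800, -1.7640)
v + (F/m)dt = (-1.6120, -0.4200, -1.8400)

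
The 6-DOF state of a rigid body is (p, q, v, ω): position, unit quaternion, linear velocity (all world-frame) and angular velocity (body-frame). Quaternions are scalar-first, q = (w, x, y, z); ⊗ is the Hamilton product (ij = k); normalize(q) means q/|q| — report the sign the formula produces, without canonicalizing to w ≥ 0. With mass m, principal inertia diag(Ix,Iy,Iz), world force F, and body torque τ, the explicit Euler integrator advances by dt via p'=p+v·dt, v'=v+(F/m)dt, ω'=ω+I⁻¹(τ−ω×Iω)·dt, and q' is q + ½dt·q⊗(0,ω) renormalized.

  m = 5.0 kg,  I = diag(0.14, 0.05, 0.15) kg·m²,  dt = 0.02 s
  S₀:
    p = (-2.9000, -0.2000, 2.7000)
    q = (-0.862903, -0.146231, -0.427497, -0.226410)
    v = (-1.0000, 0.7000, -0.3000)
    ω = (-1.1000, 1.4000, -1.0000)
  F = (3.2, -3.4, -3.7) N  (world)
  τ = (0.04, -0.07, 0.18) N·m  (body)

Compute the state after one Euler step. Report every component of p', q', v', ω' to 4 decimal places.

gyro term ω×Iω = (-0.1400, -0.0110, 0.1386)
α = I⁻¹(τ − ω×Iω) = (1.2857, -1.1800, 0.2760)
ω' = ω + α·dt = (-1.0743, 1.3764, -0.9945)
Hamilton product q⊗(0,ω) = (0.2112317, 1.6936643, -1.1052442, 0.1879329)
q + ½dt·q⊗(0,ω), renormalized = (-0.8606, -0.1293, -0.4385, -0.2245)
p' = p + v·dt = (-2.9200, -0.1860, 2.6940)
new velocity v' = (-0.9872, 0.6864, -0.3148)

p' = (-2.9200, -0.1860, 2.6940)
q' = (-0.8606, -0.1293, -0.4385, -0.2245)
v' = (-0.9872, 0.6864, -0.3148)
ω' = (-1.0743, 1.3764, -0.9945)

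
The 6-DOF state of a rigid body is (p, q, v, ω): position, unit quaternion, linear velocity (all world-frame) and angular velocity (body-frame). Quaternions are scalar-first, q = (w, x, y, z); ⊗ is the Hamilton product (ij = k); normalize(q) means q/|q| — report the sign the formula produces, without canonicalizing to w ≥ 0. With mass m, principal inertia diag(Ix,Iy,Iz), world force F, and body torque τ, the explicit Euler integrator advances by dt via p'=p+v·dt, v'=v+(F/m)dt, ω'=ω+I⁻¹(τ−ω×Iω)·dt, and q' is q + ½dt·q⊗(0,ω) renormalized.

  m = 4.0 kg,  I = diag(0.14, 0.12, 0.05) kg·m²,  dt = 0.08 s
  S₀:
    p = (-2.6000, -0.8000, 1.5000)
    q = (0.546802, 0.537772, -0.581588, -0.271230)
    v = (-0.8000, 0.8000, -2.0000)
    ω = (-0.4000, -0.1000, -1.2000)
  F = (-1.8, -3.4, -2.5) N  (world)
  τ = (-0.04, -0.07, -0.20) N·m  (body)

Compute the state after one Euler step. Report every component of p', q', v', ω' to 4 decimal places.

angular accel α = (-0.2257, -0.9433, -3.9840)
ω + α·dt = (-0.4181, -0.1755, -1.5187)
q⊗(0,ω) = (-0.1685260, 0.4520618, 0.6991382, -0.9425748)
q + ½dt·q⊗(0,ω), renormalized = (0.5394, 0.5551, -0.5529, -0.3085)
p + v·dt = (-2.6640, -0.7360, 1.3400)
v' = v + a·dt = (-0.8360, 0.7320, -2.0500)

p' = (-2.6640, -0.7360, 1.3400)
q' = (0.5394, 0.5551, -0.5529, -0.3085)
v' = (-0.8360, 0.7320, -2.0500)
ω' = (-0.4181, -0.1755, -1.5187)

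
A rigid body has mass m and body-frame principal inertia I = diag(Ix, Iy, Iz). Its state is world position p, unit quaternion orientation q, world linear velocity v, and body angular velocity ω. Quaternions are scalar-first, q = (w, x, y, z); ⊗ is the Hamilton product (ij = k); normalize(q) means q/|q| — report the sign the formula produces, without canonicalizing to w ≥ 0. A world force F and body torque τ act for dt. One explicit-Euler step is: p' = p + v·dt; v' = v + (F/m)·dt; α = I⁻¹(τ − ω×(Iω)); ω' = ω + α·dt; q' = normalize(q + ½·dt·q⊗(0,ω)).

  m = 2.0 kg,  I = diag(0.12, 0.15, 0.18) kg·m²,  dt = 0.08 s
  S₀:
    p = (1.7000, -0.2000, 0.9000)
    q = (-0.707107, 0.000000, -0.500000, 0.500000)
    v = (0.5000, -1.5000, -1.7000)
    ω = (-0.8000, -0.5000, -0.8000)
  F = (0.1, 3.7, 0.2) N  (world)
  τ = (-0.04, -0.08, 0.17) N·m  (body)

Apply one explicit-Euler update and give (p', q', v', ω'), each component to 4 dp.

a = F/m = (0.0500, 1.8500, 0.1000)
p + v·dt = (1.7400, -0.3200, 0.7640)
new velocity v' = (0.5040, -1.3520, -1.6920)
ω×(Iω) gyroscopic = (0.0120, -0.0384, 0.0120)
(τ − ω×Iω)/I = (-0.4333, -0.2773, 0.8778)
ω' = ω + α·dt = (-0.8347, -0.5222, -0.7298)
q⊗(0,ω) = (0.1500000, 1.2156856, -0.0464465, 0.1656856)
updated quaternion q' = (-0.7003, 0.0486, -0.5012, 0.5060)

p' = (1.7400, -0.3200, 0.7640)
q' = (-0.7003, 0.0486, -0.5012, 0.5060)
v' = (0.5040, -1.3520, -1.6920)
ω' = (-0.8347, -0.5222, -0.7298)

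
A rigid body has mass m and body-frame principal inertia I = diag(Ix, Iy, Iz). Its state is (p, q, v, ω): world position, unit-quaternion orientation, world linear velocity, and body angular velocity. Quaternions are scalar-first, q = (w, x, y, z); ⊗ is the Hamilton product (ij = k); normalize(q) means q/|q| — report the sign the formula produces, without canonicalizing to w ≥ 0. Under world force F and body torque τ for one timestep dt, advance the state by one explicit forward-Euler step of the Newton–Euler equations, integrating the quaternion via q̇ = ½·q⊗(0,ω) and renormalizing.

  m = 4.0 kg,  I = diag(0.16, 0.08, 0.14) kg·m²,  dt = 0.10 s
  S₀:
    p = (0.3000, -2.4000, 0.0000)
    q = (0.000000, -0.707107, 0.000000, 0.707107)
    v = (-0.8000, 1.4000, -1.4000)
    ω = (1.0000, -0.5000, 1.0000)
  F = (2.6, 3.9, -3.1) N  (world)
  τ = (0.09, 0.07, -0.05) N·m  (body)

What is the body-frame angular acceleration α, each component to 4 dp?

ω×(Iω) gyroscopic = (-0.0300, 0.0200, 0.0400)
α = I⁻¹(τ − ω×Iω) = (0.7500, 0.6250, -0.6429)

α = (0.7500, 0.6250, -0.6429)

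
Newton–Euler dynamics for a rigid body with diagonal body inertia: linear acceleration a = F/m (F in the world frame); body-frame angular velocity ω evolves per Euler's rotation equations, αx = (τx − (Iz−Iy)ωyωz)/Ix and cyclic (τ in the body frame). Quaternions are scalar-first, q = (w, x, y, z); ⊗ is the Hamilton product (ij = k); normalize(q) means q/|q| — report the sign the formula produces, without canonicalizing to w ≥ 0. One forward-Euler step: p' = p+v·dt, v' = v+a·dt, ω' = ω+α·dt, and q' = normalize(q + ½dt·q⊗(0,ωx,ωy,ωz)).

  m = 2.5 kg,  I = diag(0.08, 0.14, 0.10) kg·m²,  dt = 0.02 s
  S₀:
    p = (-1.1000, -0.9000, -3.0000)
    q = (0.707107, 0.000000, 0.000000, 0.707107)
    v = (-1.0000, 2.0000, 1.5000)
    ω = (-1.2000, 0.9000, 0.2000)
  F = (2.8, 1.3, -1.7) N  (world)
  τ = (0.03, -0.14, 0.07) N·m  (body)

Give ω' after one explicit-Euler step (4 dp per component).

α = I⁻¹(τ − ω×Iω) = (0.4650, -1.0343, 1.3480)
ω' = ω + α·dt = (-1.1907, 0.8793, 0.2270)

ω' = (-1.1907, 0.8793, 0.2270)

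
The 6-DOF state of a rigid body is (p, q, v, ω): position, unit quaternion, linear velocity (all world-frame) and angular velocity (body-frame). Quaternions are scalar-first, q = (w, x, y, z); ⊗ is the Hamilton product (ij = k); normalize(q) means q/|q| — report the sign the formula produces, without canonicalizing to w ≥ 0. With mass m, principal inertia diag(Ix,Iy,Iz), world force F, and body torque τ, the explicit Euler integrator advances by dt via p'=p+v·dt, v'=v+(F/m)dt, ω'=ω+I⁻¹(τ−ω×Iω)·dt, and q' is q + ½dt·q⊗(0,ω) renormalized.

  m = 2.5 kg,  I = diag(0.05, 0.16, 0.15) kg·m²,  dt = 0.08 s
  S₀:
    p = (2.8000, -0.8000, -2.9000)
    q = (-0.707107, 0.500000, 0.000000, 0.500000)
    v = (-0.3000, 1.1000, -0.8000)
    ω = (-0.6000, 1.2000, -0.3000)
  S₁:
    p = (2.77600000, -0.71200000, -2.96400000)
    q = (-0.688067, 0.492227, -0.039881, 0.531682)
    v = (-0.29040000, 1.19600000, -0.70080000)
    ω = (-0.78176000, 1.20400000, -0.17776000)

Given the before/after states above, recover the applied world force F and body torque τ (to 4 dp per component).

F = (0.3000, 3.0000, 3.1000)
τ = (-0.1100, -0.0100, 0.1500)

v₁ − v₀ = (0.00960000, 0.09600000, 0.09920000)
F = m·Δv/dt = (0.3000, 3.0000, 3.1000)
rate change Δω = (-0.18176000, 0.00400000, 0.12224000)
applied torque τ = (-0.1100, -0.0100, 0.1500)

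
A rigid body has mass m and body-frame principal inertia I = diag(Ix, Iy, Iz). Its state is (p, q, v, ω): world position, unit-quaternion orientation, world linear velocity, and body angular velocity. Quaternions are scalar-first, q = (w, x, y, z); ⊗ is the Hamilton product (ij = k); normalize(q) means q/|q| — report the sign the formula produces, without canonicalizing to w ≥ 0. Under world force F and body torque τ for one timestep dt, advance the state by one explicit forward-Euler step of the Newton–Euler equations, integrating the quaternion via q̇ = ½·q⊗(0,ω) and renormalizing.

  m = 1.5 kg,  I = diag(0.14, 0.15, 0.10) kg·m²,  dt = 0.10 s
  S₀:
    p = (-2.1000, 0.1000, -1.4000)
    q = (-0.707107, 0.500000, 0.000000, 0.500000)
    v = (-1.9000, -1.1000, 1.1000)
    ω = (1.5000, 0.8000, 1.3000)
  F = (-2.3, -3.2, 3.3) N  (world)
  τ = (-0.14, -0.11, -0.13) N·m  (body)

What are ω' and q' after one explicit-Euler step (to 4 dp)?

gyro term ω×Iω = (-0.0520, 0.0780, 0.0120)
angular accel α = (-0.6286, -1.2533, -1.4200)
ω' = ω + α·dt = (1.4371, 0.6747, 1.1580)
2q̇ = q⊗(0,ω) = (-1.4000000, -1.4606605, -0.4656856, -0.5192391)
updated quaternion q' = (-0.7727, 0.4245, -0.0232, 0.4713)

ω' = (1.4371, 0.6747, 1.1580)
q' = (-0.7727, 0.4245, -0.0232, 0.4713)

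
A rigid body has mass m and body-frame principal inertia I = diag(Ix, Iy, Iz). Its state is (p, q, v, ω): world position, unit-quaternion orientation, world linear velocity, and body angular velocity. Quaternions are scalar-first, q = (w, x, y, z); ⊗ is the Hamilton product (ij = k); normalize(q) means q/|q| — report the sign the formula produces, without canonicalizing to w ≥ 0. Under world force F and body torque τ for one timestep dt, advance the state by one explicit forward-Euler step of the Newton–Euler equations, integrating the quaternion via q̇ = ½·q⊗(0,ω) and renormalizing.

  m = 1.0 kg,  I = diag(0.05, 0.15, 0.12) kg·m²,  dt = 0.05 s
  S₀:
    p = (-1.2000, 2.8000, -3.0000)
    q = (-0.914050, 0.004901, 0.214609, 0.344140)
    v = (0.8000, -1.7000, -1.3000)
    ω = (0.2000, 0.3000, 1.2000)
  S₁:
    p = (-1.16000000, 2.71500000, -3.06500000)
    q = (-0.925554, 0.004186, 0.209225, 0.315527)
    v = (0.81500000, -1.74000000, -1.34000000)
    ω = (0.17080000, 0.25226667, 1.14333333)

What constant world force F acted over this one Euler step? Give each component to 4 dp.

F = (0.3000, -0.8000, -0.8000)

Δv = v₁−v₀ = (0.01500000, -0.04000000, -0.04000000)
applied force F = (0.3000, -0.8000, -0.8000)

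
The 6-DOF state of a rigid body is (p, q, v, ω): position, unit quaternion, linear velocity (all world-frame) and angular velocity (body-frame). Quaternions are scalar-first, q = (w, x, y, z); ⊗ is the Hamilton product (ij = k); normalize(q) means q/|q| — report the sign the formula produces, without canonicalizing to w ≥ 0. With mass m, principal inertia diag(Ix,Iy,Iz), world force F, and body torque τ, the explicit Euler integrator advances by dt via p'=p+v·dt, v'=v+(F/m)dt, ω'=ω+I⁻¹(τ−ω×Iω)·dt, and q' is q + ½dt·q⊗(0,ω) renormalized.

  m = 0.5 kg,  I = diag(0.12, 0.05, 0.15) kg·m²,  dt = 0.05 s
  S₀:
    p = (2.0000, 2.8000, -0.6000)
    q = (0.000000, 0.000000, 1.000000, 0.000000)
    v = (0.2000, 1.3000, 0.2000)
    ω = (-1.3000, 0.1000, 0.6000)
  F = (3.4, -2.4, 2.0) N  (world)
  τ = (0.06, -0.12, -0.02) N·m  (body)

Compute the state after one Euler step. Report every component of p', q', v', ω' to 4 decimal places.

p' = (2.0100, 2.8650, -0.5900)
q' = (-0.0025, 0.0150, 0.9994, 0.0325)
v' = (0.5400, 1.0600, 0.4000)
ω' = (-1.2775, -0.0434, 0.5903)

(τ − ω×Iω)/I = (0.4500, -2.8680, -0.1940)
ω' = ω + α·dt = (-1.2775, -0.0434, 0.5903)
Hamilton product q⊗(0,ω) = (-0.1000000, 0.6000000, 0.0000000, 1.3000000)
q' = normalize(q + ½dt·q⊗(0,ω)) = (-0.0025, 0.0150, 0.9994, 0.0325)
linear accel F/m = (6.8000, -4.8000, 4.0000)
p' = p + v·dt = (2.0100, 2.8650, -0.5900)
v' = v + a·dt = (0.5400, 1.0600, 0.4000)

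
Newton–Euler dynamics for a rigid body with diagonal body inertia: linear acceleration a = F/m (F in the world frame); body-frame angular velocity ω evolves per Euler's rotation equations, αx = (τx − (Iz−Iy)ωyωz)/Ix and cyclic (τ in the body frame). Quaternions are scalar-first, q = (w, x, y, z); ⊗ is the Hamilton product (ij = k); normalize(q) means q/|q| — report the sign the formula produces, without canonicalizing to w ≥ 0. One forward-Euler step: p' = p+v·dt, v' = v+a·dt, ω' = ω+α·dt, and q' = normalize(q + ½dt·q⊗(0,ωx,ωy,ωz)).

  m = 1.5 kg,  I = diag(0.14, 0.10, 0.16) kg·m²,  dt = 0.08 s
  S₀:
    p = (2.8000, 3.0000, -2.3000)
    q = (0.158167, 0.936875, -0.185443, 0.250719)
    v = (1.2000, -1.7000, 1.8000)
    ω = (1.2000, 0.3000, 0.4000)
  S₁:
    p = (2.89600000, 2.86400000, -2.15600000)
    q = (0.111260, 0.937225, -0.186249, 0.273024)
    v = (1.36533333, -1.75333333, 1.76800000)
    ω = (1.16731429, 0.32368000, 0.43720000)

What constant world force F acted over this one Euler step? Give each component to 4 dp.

velocity change Δv = (0.16533333, -0.05333333, -0.03200000)
F = m·Δv/dt = (3.1000, -1.0000, -0.6000)

F = (3.1000, -1.0000, -0.6000)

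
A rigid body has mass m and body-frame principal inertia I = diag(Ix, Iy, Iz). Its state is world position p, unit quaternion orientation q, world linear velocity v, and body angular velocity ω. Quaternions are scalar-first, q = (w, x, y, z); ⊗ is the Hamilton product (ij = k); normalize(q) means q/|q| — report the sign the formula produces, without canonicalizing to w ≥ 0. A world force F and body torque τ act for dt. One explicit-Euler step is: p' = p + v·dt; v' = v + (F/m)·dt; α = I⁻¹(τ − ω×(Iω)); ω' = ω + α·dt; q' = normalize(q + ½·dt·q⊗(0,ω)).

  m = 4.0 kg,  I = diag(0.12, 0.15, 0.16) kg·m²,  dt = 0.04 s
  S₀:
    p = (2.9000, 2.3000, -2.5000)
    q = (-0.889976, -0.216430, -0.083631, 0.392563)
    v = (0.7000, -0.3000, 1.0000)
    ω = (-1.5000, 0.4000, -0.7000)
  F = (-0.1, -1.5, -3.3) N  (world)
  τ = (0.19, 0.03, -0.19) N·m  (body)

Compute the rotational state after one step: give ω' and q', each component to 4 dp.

ω' = (-1.4357, 0.4192, -0.7430)
q' = (-0.8898, -0.1916, -0.1055, 0.4006)

α = I⁻¹(τ − ω×Iω) = (1.6067, 0.4800, -1.0750)
ω + α·dt = (-1.4357, 0.4192, -0.7430)
2q̇ = q⊗(0,ω) = (-0.0163985, 1.2364805, -1.0963359, 0.4109647)
updated quaternion q' = (-0.8898, -0.1916, -0.1055, 0.4006)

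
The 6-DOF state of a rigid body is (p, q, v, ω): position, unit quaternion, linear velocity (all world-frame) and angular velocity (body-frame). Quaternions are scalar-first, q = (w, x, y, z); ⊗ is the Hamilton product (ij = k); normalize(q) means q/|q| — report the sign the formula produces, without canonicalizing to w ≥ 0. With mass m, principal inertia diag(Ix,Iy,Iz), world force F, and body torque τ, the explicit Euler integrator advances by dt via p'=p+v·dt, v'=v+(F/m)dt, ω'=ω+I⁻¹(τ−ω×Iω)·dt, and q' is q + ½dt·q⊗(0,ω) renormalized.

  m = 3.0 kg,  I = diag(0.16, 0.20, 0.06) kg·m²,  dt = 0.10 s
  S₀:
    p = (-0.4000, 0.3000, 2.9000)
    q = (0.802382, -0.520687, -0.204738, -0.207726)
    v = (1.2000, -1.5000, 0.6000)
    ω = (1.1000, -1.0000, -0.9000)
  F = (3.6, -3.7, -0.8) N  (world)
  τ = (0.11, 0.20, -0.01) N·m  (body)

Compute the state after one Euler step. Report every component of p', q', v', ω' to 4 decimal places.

p' = (-0.2800, 0.1500, 2.9600)
q' = (0.8084, -0.4759, -0.2787, -0.2058)
v' = (1.3200, -1.6233, 0.5733)
ω' = (1.2475, -0.8505, -0.8433)

gyro term ω×Iω = (-0.1260, -0.0990, -0.0440)
angular accel α = (1.4750, 1.4950, 0.5667)
ω + α·dt = (1.2475, -0.8505, -0.8433)
q⊗(0,ω) = (0.1810643, 0.8591584, -1.4994989, 0.0237550)
q + ½dt·q⊗(0,ω), renormalized = (0.8084, -0.4759, -0.2787, -0.2058)
p' = p + v·dt = (-0.2800, 0.1500, 2.9600)
v + (F/m)dt = (1.3200, -1.6233, 0.5733)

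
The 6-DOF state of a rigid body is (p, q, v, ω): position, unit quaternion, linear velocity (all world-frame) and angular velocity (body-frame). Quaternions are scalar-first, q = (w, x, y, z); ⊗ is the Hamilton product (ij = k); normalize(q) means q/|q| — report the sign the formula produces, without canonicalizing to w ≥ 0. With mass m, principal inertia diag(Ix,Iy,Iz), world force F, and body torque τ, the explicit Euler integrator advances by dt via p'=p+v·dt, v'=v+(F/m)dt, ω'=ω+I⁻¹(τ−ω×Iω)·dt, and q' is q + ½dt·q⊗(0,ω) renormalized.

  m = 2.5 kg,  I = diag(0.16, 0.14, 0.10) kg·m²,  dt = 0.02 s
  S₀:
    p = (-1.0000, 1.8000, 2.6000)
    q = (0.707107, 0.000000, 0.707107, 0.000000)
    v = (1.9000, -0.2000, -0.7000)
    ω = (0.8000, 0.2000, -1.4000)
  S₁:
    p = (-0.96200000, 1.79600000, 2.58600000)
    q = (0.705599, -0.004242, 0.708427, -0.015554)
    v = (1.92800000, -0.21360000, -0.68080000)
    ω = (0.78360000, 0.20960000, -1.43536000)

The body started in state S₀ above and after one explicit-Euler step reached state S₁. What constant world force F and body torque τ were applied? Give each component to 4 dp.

Δω = ω₁−ω₀ = (-0.01640000, 0.00960000, -0.03536000)
gyro term ω₀×Iω₀ = (0.0112, -0.0672, -0.0032)
τ = I·(Δω/dt) + ω₀×(Iω₀) = (-0.1200, 0.0000, -0.1800)
v₁ − v₀ = (0.02800000, -0.01360000, 0.01920000)
F = m·Δv/dt = (3.5000, -1.7000, 2.4000)

F = (3.5000, -1.7000, 2.4000)
τ = (-0.1200, 0.0000, -0.1800)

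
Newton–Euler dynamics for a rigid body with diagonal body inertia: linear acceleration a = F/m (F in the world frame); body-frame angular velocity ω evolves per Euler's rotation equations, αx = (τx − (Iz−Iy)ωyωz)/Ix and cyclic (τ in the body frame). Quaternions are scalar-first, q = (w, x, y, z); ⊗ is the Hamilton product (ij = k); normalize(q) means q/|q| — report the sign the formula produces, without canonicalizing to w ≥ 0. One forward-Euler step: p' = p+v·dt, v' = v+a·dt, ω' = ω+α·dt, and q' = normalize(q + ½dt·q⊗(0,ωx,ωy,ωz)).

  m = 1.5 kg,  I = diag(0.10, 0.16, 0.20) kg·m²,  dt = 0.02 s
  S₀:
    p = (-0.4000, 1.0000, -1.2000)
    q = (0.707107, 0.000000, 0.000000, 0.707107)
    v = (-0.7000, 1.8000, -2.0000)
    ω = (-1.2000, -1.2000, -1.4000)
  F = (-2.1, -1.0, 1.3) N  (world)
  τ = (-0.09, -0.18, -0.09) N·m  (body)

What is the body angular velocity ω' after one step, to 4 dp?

gyro term ω×Iω = (0.0672, -0.1680, 0.0864)
α = I⁻¹(τ − ω×Iω) = (-1.5720, -0.0750, -0.8820)
ω' = ω + α·dt = (-1.2314, -1.2015, -1.4176)

ω' = (-1.2314, -1.2015, -1.4176)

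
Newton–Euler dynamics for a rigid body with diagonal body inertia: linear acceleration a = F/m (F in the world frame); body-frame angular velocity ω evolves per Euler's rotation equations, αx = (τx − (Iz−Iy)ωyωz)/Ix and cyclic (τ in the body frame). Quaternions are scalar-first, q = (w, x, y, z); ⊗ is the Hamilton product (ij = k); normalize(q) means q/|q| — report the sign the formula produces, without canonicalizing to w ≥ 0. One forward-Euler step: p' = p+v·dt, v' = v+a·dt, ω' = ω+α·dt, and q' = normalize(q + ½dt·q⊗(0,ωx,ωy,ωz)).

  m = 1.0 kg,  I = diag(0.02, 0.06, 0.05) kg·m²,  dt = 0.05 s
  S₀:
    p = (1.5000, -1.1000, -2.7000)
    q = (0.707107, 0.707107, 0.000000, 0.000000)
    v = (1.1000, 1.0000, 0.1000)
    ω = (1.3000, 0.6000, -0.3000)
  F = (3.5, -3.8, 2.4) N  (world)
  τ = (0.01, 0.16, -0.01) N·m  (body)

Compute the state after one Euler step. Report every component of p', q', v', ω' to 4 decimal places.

p' = (1.5550, -1.0500, -2.6950)
q' = (0.6837, 0.7296, 0.0159, 0.0053)
v' = (1.2750, 0.8100, 0.2200)
ω' = (1.3205, 0.7236, -0.3412)

linear accel F/m = (3.5000, -3.8000, 2.4000)
p' = p + v·dt = (1.5550, -1.0500, -2.6950)
v' = v + a·dt = (1.2750, 0.8100, 0.2200)
ω×(Iω) gyroscopic = (0.0018, 0.0117, 0.0312)
angular accel α = (0.4100, 2.4717, -0.8240)
ω + α·dt = (1.3205, 0.7236, -0.3412)
Hamilton product q⊗(0,ω) = (-0.9192391, 0.9192391, 0.6363963, 0.2121321)
q + ½dt·q⊗(0,ω), renormalized = (0.6837, 0.7296, 0.0159, 0.0053)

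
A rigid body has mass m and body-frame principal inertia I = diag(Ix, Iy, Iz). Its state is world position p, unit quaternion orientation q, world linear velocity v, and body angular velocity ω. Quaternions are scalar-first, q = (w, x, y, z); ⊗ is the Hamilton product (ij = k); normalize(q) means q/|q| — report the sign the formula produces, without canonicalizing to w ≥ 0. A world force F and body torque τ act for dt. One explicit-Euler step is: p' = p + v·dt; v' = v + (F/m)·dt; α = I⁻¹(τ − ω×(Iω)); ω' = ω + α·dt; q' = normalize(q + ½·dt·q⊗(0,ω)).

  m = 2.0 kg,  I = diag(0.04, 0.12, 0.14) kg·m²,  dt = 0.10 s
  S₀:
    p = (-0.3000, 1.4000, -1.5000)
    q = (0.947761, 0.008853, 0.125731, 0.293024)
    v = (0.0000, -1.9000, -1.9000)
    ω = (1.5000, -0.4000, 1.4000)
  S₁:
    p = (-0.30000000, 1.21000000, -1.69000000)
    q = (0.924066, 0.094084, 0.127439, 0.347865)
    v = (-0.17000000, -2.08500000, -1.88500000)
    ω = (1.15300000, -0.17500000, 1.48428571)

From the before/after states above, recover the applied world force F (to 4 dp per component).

v₁ − v₀ = (-0.17000000, -0.18500000, 0.01500000)
m·(v₁−v₀)/dt = (-3.4000, -3.7000, 0.3000)

F = (-3.4000, -3.7000, 0.3000)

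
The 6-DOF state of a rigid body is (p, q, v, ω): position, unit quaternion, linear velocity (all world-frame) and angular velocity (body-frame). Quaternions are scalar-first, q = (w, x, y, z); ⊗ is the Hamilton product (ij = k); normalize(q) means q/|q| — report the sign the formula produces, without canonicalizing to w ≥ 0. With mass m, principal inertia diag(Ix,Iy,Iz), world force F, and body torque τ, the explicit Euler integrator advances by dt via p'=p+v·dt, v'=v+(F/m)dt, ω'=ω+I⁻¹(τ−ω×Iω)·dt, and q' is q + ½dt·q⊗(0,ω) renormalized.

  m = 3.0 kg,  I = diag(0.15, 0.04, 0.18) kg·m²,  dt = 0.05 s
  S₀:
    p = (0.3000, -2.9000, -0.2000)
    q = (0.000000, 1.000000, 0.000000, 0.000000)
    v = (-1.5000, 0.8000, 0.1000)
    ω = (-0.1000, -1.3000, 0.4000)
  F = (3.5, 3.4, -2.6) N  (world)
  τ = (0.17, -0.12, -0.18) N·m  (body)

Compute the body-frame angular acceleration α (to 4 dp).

α = (1.6187, -3.0300, -0.9206)

gyro term ω×Iω = (-0.0728, 0.0012, -0.0143)
angular accel α = (1.6187, -3.0300, -0.9206)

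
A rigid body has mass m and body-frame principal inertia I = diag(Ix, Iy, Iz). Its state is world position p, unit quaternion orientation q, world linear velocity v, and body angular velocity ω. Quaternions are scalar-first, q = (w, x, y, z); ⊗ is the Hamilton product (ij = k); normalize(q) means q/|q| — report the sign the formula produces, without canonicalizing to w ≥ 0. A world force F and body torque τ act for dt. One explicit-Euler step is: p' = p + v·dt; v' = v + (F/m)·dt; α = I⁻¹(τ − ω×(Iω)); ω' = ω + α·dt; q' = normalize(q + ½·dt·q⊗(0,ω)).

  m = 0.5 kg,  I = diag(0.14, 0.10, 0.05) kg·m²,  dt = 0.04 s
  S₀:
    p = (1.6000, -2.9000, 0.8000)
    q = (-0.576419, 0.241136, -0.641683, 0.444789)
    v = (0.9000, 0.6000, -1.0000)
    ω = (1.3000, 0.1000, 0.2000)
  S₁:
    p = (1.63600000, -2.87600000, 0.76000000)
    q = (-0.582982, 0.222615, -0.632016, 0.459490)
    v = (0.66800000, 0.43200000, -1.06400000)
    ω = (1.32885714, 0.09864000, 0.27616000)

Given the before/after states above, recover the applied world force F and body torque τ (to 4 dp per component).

rate change Δω = (0.02885714, -0.00136000, 0.07616000)
precession coupling = (-0.0010, 0.0234, -0.0052)
τ = I·(Δω/dt) + ω₀×(Iω₀) = (0.1000, 0.0200, 0.0900)
Δv = v₁−v₀ = (-0.23200000, -0.16800000, -0.06400000)
applied force F = (-2.9000, -2.1000, -0.8000)

F = (-2.9000, -2.1000, -0.8000)
τ = (0.1000, 0.0200, 0.0900)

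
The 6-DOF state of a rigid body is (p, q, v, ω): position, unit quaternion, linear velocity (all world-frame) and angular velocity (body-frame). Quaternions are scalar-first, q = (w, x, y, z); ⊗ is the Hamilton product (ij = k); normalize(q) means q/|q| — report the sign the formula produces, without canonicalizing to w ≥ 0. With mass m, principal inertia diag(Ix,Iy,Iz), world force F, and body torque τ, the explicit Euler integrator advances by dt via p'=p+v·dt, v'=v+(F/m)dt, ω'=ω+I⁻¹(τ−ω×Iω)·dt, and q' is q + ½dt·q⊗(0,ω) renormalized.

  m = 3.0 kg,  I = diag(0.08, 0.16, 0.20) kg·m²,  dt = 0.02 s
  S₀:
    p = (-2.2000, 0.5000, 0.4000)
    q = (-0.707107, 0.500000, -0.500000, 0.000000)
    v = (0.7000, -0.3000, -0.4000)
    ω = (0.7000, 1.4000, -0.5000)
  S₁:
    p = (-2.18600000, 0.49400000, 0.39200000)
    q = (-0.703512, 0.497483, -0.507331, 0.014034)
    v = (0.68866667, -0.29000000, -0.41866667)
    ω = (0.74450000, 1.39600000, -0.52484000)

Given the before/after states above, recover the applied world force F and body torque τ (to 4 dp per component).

Δv = v₁−v₀ = (-0.01133333, 0.01000000, -0.01866667)
m·(v₁−v₀)/dt = (-1.7000, 1.5000, -2.8000)
Δω = ω₁−ω₀ = (0.04450000, -0.00400000, -0.02484000)
gyro term ω₀×Iω₀ = (-0.0280, 0.0420, 0.0784)
applied torque τ = (0.1500, 0.0100, -0.1700)

F = (-1.7000, 1.5000, -2.8000)
τ = (0.1500, 0.0100, -0.1700)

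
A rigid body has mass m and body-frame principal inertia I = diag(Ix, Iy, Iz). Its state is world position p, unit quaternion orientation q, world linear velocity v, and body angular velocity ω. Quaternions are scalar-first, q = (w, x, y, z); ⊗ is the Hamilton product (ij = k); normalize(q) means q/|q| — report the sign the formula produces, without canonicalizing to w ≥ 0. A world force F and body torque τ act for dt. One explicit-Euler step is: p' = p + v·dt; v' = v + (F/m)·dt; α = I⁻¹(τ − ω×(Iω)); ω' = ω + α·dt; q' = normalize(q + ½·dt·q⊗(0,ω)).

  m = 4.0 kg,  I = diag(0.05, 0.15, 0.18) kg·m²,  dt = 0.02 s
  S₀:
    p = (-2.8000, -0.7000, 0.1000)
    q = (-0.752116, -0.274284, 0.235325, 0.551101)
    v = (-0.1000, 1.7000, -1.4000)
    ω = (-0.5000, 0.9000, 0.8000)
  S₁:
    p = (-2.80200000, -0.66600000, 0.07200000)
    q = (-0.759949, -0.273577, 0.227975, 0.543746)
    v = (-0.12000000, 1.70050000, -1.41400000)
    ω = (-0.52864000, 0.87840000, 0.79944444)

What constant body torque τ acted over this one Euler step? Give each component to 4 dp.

τ = (-0.0500, -0.1100, -0.0500)

rate change Δω = (-0.02864000, -0.02160000, -0.00055556)
gyro term ω₀×Iω₀ = (0.0216, 0.0520, -0.0450)
I·α + gyro = (-0.0500, -0.1100, -0.0500)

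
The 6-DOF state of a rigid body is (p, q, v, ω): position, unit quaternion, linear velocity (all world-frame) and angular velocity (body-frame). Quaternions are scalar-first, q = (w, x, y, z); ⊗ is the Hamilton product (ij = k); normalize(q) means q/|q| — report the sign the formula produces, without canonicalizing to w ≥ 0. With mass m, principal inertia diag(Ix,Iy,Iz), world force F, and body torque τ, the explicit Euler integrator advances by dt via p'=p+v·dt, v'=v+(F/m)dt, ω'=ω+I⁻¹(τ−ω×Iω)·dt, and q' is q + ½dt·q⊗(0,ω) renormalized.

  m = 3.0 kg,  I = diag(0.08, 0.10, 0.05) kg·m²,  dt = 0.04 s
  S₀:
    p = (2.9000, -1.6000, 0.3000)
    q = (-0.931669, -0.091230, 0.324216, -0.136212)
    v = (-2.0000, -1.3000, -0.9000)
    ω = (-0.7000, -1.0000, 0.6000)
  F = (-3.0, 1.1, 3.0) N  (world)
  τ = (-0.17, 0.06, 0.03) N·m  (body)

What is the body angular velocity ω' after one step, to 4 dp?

ω' = (-0.8000, -0.9710, 0.6128)

ω×(Iω) gyroscopic = (0.0300, -0.0126, 0.0140)
angular accel α = (-2.5000, 0.7260, 0.3200)
new body rate ω' = (-0.8000, -0.9710, 0.6128)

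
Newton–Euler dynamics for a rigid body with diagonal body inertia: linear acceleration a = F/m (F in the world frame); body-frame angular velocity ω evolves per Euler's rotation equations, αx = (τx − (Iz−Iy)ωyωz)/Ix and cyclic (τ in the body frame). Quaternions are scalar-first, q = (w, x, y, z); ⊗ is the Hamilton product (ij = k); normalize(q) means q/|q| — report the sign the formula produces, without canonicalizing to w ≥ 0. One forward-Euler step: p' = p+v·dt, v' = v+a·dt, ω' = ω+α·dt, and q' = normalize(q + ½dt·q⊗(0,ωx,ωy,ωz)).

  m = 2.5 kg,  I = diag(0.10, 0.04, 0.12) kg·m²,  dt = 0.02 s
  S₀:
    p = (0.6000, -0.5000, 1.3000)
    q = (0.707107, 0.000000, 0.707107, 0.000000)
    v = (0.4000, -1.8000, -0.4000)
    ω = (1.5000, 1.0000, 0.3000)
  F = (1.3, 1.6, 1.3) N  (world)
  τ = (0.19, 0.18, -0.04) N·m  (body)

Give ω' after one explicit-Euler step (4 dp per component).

precession coupling ω×(Iω) = (0.0240, -0.0090, -0.0900)
(τ − ω×Iω)/I = (1.6600, 4.7250, 0.4167)
ω + α·dt = (1.5332, 1.0945, 0.3083)

ω' = (1.5332, 1.0945, 0.3083)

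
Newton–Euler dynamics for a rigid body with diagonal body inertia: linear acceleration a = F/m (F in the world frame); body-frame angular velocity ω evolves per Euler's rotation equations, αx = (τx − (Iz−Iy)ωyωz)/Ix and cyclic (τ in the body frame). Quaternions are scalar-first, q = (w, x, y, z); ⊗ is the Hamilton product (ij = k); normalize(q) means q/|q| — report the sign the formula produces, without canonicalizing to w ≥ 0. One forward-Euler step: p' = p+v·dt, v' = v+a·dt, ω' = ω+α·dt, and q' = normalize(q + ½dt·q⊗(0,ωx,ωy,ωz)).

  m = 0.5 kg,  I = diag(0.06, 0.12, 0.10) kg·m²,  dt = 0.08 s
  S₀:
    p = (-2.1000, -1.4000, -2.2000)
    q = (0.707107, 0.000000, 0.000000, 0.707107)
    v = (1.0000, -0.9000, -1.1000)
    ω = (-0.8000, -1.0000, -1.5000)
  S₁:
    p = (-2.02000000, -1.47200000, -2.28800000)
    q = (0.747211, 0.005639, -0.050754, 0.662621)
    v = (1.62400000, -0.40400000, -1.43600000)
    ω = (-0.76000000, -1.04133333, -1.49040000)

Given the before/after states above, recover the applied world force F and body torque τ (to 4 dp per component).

F = (3.9000, 3.1000, -2.1000)
τ = (0.0000, -0.1100, 0.0600)

Δω = ω₁−ω₀ = (0.04000000, -0.04133333, 0.00960000)
gyro term ω₀×Iω₀ = (-0.0300, -0.0480, 0.0480)
I·α + gyro = (0.0000, -0.1100, 0.0600)
Δv = v₁−v₀ = (0.62400000, 0.49600000, -0.33600000)
m·(v₁−v₀)/dt = (3.9000, 3.1000, -2.1000)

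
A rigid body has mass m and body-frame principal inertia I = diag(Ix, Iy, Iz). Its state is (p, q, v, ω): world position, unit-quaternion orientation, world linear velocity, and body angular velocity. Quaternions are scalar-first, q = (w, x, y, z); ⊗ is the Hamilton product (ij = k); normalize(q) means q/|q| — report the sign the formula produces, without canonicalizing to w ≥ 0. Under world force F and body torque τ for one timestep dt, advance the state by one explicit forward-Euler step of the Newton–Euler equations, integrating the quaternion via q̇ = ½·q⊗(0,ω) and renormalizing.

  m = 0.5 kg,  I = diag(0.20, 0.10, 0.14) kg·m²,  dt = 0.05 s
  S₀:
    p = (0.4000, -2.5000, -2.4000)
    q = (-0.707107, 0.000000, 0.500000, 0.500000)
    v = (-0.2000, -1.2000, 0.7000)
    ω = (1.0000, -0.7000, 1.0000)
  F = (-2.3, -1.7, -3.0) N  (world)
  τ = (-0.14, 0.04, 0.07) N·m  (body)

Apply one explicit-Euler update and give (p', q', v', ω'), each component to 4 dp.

p' = (0.3900, -2.5600, -2.3650)
q' = (-0.7103, 0.0036, 0.5245, 0.4695)
v' = (-0.4300, -1.3700, 0.4000)
ω' = (0.9720, -0.7100, 1.0000)

p + v·dt = (0.3900, -2.5600, -2.3650)
new velocity v' = (-0.4300, -1.3700, 0.4000)
precession coupling ω×(Iω) = (-0.0280, 0.0600, 0.0700)
α = I⁻¹(τ − ω×Iω) = (-0.5600, -0.2000, 0.0000)
ω + α·dt = (0.9720, -0.7100, 1.0000)
q⊗(0,ω) = (-0.1500000, 0.1428930, 0.9949749, -1.2071070)
updated quaternion q' = (-0.7103, 0.0036, 0.5245, 0.4695)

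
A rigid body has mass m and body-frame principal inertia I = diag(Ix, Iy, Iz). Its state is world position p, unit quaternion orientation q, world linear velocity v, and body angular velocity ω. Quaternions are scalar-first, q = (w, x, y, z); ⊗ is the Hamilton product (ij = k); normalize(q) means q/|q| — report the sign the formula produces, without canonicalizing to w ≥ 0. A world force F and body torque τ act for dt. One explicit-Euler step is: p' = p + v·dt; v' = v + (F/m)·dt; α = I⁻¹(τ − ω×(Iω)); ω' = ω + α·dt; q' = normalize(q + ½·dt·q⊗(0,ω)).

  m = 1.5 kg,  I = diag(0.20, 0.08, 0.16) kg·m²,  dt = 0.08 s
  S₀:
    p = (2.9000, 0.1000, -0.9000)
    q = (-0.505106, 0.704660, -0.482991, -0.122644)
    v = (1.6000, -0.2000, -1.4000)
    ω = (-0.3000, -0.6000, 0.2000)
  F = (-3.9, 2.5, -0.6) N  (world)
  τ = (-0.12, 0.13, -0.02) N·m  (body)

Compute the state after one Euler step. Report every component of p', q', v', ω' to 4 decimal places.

p' = (3.0280, 0.0840, -1.0120)
q' = (-0.5071, 0.7036, -0.4748, -0.1493)
v' = (1.3920, -0.0667, -1.4320)
ω' = (-0.3442, -0.4676, 0.2008)

(τ − ω×Iω)/I = (-0.5520, 1.6550, 0.0100)
new body rate ω' = (-0.3442, -0.4676, 0.2008)
Hamilton product q⊗(0,ω) = (-0.0538678, -0.0186528, 0.1989248, -0.6687145)
updated quaternion q' = (-0.5071, 0.7036, -0.4748, -0.1493)
p + v·dt = (3.0280, 0.0840, -1.0120)
new velocity v' = (1.3920, -0.0667, -1.4320)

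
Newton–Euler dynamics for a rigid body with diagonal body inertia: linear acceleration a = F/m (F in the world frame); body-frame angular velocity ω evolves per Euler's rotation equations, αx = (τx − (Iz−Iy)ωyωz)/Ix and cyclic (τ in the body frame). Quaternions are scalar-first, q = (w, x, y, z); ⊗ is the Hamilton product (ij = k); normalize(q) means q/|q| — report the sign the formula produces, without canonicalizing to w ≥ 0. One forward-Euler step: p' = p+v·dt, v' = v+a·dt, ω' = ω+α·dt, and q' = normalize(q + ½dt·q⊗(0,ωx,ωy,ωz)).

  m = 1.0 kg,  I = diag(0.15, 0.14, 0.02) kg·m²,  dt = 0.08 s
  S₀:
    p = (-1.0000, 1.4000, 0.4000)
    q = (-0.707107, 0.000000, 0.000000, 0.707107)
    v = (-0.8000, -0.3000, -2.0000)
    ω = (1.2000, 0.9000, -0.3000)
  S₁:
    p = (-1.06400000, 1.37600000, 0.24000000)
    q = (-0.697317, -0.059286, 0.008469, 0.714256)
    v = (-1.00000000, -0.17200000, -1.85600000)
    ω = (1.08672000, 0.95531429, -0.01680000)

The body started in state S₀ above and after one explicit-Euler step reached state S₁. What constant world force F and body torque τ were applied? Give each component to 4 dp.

Δv = v₁−v₀ = (-0.20000000, 0.12800000, 0.14400000)
F = m·Δv/dt = (-2.5000, 1.6000, 1.8000)
Δω = ω₁−ω₀ = (-0.11328000, 0.05531429, 0.28320000)
ω₀×(Iω₀) = (0.0324, -0.0468, -0.0108)
I·α + gyro = (-0.1800, 0.0500, 0.0600)

F = (-2.5000, 1.6000, 1.8000)
τ = (-0.1800, 0.0500, 0.0600)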